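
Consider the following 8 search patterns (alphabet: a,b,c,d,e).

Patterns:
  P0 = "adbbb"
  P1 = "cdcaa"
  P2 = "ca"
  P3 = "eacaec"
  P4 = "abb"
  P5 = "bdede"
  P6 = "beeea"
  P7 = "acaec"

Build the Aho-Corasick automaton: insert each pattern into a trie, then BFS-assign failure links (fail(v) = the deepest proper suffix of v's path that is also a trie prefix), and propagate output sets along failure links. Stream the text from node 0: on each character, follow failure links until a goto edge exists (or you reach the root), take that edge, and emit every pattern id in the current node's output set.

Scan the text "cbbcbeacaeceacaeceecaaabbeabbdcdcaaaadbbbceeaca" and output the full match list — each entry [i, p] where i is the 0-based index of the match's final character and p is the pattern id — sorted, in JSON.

Build:
Trie (insert patterns):
  n0 'ε': a→1 b→20 c→6 e→12
  n1 'a': b→18 c→29 d→2
  n2 'ad': b→3
  n3 'adb': b→4
  n4 'adbb': b→5
  n5 'adbbb': ·  [P0 ends]
  n6 'c': a→11 d→7
  n7 'cd': c→8
  n8 'cdc': a→9
  n9 'cdca': a→10
  n10 'cdcaa': ·  [P1 ends]
  n11 'ca': ·  [P2 ends]
  n12 'e': a→13
  n13 'ea': c→14
  n14 'eac': a→15
  n15 'eaca': e→16
  n16 'eacae': c→17
  n17 'eacaec': ·  [P3 ends]
  n18 'ab': b→19
  n19 'abb': ·  [P4 ends]
  n20 'b': d→21 e→25
  n21 'bd': e→22
  n22 'bde': d→23
  n23 'bded': e→24
  n24 'bdede': ·  [P5 ends]
  n25 'be': e→26
  n26 'bee': e→27
  n27 'beee': a→28
  n28 'beeea': ·  [P6 ends]
  n29 'ac': a→30
  n30 'aca': e→31
  n31 'acae': c→32
  n32 'acaec': ·  [P7 ends]

BFS fail/out derivation:
  fail(1) 'a': from fail(0)=0 chase 'a': 0 ⇒ 0;  out=∅∪out(0)=∅
  fail(6) 'c': from fail(0)=0 chase 'c': 0 ⇒ 0;  out=∅∪out(0)=∅
  fail(12) 'e': from fail(0)=0 chase 'e': 0 ⇒ 0;  out=∅∪out(0)=∅
  fail(20) 'b': from fail(0)=0 chase 'b': 0 ⇒ 0;  out=∅∪out(0)=∅
  fail(2) 'ad': from fail(1)=0 chase 'd': 0 ⇒ 0;  out=∅∪out(0)=∅
  fail(7) 'cd': from fail(6)=0 chase 'd': 0 ⇒ 0;  out=∅∪out(0)=∅
  fail(11) 'ca': from fail(6)=0 chase 'a': 0 ⇒ 1;  out={2}∪out(1)={2}
  fail(13) 'ea': from fail(12)=0 chase 'a': 0 ⇒ 1;  out=∅∪out(1)=∅
  fail(18) 'ab': from fail(1)=0 chase 'b': 0 ⇒ 20;  out=∅∪out(20)=∅
  fail(21) 'bd': from fail(20)=0 chase 'd': 0 ⇒ 0;  out=∅∪out(0)=∅
  fail(25) 'be': from fail(20)=0 chase 'e': 0 ⇒ 12;  out=∅∪out(12)=∅
  fail(29) 'ac': from fail(1)=0 chase 'c': 0 ⇒ 6;  out=∅∪out(6)=∅
  fail(3) 'adb': from fail(2)=0 chase 'b': 0 ⇒ 20;  out=∅∪out(20)=∅
  fail(8) 'cdc': from fail(7)=0 chase 'c': 0 ⇒ 6;  out=∅∪out(6)=∅
  fail(14) 'eac': from fail(13)=1 chase 'c': 1 ⇒ 29;  out=∅∪out(29)=∅
  fail(19) 'abb': from fail(18)=20 chase 'b': 20→0 ⇒ 20;  out={4}∪out(20)={4}
  fail(22) 'bde': from fail(21)=0 chase 'e': 0 ⇒ 12;  out=∅∪out(12)=∅
  fail(26) 'bee': from fail(25)=12 chase 'e': 12→0 ⇒ 12;  out=∅∪out(12)=∅
  fail(30) 'aca': from fail(29)=6 chase 'a': 6 ⇒ 11;  out=∅∪out(11)={2}
  fail(4) 'adbb': from fail(3)=20 chase 'b': 20→0 ⇒ 20;  out=∅∪out(20)=∅
  fail(9) 'cdca': from fail(8)=6 chase 'a': 6 ⇒ 11;  out=∅∪out(11)={2}
  fail(15) 'eaca': from fail(14)=29 chase 'a': 29 ⇒ 30;  out=∅∪out(30)={2}
  fail(23) 'bded': from fail(22)=12 chase 'd': 12→0 ⇒ 0;  out=∅∪out(0)=∅
  fail(27) 'beee': from fail(26)=12 chase 'e': 12→0 ⇒ 12;  out=∅∪out(12)=∅
  fail(31) 'acae': from fail(30)=11 chase 'e': 11→1→0 ⇒ 12;  out=∅∪out(12)=∅
  fail(5) 'adbbb': from fail(4)=20 chase 'b': 20→0 ⇒ 20;  out={0}∪out(20)={0}
  fail(10) 'cdcaa': from fail(9)=11 chase 'a': 11→1→0 ⇒ 1;  out={1}∪out(1)={1}
  fail(16) 'eacae': from fail(15)=30 chase 'e': 30 ⇒ 31;  out=∅∪out(31)=∅
  fail(24) 'bdede': from fail(23)=0 chase 'e': 0 ⇒ 12;  out={5}∪out(12)={5}
  fail(28) 'beeea': from fail(27)=12 chase 'a': 12 ⇒ 13;  out={6}∪out(13)={6}
  fail(32) 'acaec': from fail(31)=12 chase 'c': 12→0 ⇒ 6;  out={7}∪out(6)={7}
  fail(17) 'eacaec': from fail(16)=31 chase 'c': 31 ⇒ 32;  out={3}∪out(32)={3,7}

Run:
i=0 'c': node 0→6
i=1 'b': node 6→20 (fail-walked)
i=2 'b': node 20→20 (fail-walked)
i=3 'c': node 20→6 (fail-walked)
i=4 'b': node 6→20 (fail-walked)
i=5 'e': node 20→25
i=6 'a': node 25→13 (fail-walked)
i=7 'c': node 13→14
i=8 'a': node 14→15  → match P2@[7:8]
i=9 'e': node 15→16
i=10 'c': node 16→17  → match P3@[5:10],P7@[6:10]
i=11 'e': node 17→12 (fail-walked)
i=12 'a': node 12→13
i=13 'c': node 13→14
i=14 'a': node 14→15  → match P2@[13:14]
i=15 'e': node 15→16
i=16 'c': node 16→17  → match P3@[11:16],P7@[12:16]
i=17 'e': node 17→12 (fail-walked)
i=18 'e': node 12→12 (fail-walked)
i=19 'c': node 12→6 (fail-walked)
i=20 'a': node 6→11  → match P2@[19:20]
i=21 'a': node 11→1 (fail-walked)
i=22 'a': node 1→1 (fail-walked)
i=23 'b': node 1→18
i=24 'b': node 18→19  → match P4@[22:24]
i=25 'e': node 19→25 (fail-walked)
i=26 'a': node 25→13 (fail-walked)
i=27 'b': node 13→18 (fail-walked)
i=28 'b': node 18→19  → match P4@[26:28]
i=29 'd': node 19→21 (fail-walked)
i=30 'c': node 21→6 (fail-walked)
i=31 'd': node 6→7
i=32 'c': node 7→8
i=33 'a': node 8→9  → match P2@[32:33]
i=34 'a': node 9→10  → match P1@[30:34]
i=35 'a': node 10→1 (fail-walked)
i=36 'a': node 1→1 (fail-walked)
i=37 'd': node 1→2
i=38 'b': node 2→3
i=39 'b': node 3→4
i=40 'b': node 4→5  → match P0@[36:40]
i=41 'c': node 5→6 (fail-walked)
i=42 'e': node 6→12 (fail-walked)
i=43 'e': node 12→12 (fail-walked)
i=44 'a': node 12→13
i=45 'c': node 13→14
i=46 'a': node 14→15  → match P2@[45:46]

All matches (sorted): [[8,2],[10,3],[10,7],[14,2],[16,3],[16,7],[20,2],[24,4],[28,4],[33,2],[34,1],[40,0],[46,2]]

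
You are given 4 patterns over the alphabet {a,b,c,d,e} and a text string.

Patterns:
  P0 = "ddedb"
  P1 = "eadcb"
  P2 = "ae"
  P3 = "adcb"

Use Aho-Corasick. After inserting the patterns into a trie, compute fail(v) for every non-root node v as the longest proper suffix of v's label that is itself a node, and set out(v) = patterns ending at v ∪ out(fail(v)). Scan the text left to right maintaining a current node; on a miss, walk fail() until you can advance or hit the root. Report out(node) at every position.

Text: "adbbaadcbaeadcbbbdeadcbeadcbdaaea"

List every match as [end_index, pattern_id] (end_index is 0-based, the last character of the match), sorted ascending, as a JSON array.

Build automaton:
Trie (insert patterns):
  n0 'ε': a→11 d→1 e→6
  n1 'd': d→2
  n2 'dd': e→3
  n3 'dde': d→4
  n4 'dded': b→5
  n5 'ddedb': ·  [P0 ends]
  n6 'e': a→7
  n7 'ea': d→8
  n8 'ead': c→9
  n9 'eadc': b→10
  n10 'eadcb': ·  [P1 ends]
  n11 'a': d→13 e→12
  n12 'ae': ·  [P2 ends]
  n13 'ad': c→14
  n14 'adc': b→15
  n15 'adcb': ·  [P3 ends]

BFS fail/out derivation:
  n1('d'): parent n0 fail=0; on 'd' 0 → fail=0;  out ∅∪∅=∅
  n6('e'): parent n0 fail=0; on 'e' 0 → fail=0;  out ∅∪∅=∅
  n11('a'): parent n0 fail=0; on 'a' 0 → fail=0;  out ∅∪∅=∅
  n2('dd'): parent n1 fail=0; on 'd' 0 → fail=1;  out ∅∪∅=∅
  n7('ea'): parent n6 fail=0; on 'a' 0 → fail=11;  out ∅∪∅=∅
  n12('ae'): parent n11 fail=0; on 'e' 0 → fail=6;  out {2}∪∅={2}
  n13('ad'): parent n11 fail=0; on 'd' 0 → fail=1;  out ∅∪∅=∅
  n3('dde'): parent n2 fail=1; on 'e' 1→0 → fail=6;  out ∅∪∅=∅
  n8('ead'): parent n7 fail=11; on 'd' 11 → fail=13;  out ∅∪∅=∅
  n14('adc'): parent n13 fail=1; on 'c' 1→0 → fail=0;  out ∅∪∅=∅
  n4('dded'): parent n3 fail=6; on 'd' 6→0 → fail=1;  out ∅∪∅=∅
  n9('eadc'): parent n8 fail=13; on 'c' 13 → fail=14;  out ∅∪∅=∅
  n15('adcb'): parent n14 fail=0; on 'b' 0 → fail=0;  out {3}∪∅={3}
  n5('ddedb'): parent n4 fail=1; on 'b' 1→0 → fail=0;  out {0}∪∅={0}
  n10('eadcb'): parent n9 fail=14; on 'b' 14 → fail=15;  out {1}∪{3}={1,3}

Scan:
[0] read 'a'  n0⇒n11
[1] read 'd'  n11⇒n13
[2] read 'b'  n13⇒n0 ·f
[3] read 'b'  n0⇒n0
[4] read 'a'  n0⇒n11
[5] read 'a'  n11⇒n11 ·f
[6] read 'd'  n11⇒n13
[7] read 'c'  n13⇒n14
[8] read 'b'  n14⇒n15  emit P3@[5:8]
[9] read 'a'  n15⇒n11 ·f
[10] read 'e'  n11⇒n12  emit P2@[9:10]
[11] read 'a'  n12⇒n7 ·f
[12] read 'd'  n7⇒n8
[13] read 'c'  n8⇒n9
[14] read 'b'  n9⇒n10  emit P1@[10:14],P3@[11:14]
[15] read 'b'  n10⇒n0 ·f
[16] read 'b'  n0⇒n0
[17] read 'd'  n0⇒n1
[18] read 'e'  n1⇒n6 ·f
[19] read 'a'  n6⇒n7
[20] read 'd'  n7⇒n8
[21] read 'c'  n8⇒n9
[22] read 'b'  n9⇒n10  emit P1@[18:22],P3@[19:22]
[23] read 'e'  n10⇒n6 ·f
[24] read 'a'  n6⇒n7
[25] read 'd'  n7⇒n8
[26] read 'c'  n8⇒n9
[27] read 'b'  n9⇒n10  emit P1@[23:27],P3@[24:27]
[28] read 'd'  n10⇒n1 ·f
[29] read 'a'  n1⇒n11 ·f
[30] read 'a'  n11⇒n11 ·f
[31] read 'e'  n11⇒n12  emit P2@[30:31]
[32] read 'a'  n12⇒n7 ·f

Result: [[8,3],[10,2],[14,1],[14,3],[22,1],[22,3],[27,1],[27,3],[31,2]]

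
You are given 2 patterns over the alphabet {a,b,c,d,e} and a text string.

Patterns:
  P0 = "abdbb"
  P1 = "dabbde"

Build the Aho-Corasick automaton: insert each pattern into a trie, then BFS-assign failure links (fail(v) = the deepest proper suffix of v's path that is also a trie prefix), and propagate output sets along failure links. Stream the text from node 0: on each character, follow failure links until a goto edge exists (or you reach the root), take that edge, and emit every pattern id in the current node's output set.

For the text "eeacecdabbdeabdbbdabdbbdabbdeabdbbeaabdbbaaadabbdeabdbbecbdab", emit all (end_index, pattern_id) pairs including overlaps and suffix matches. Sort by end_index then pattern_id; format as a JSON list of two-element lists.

Build automaton:
Trie (insert patterns):
  n0 'ε': a→1 d→6
  n1 'a': b→2
  n2 'ab': d→3
  n3 'abd': b→4
  n4 'abdb': b→5
  n5 'abdbb': ·  [P0 ends]
  n6 'd': a→7
  n7 'da': b→8
  n8 'dab': b→9
  n9 'dabb': d→10
  n10 'dabbd': e→11
  n11 'dabbde': ·  [P1 ends]

Failure links (BFS by depth):
  n1('a'): parent n0 fail=0; on 'a' 0 → fail=0;  out ∅∪∅=∅
  n6('d'): parent n0 fail=0; on 'd' 0 → fail=0;  out ∅∪∅=∅
  n2('ab'): parent n1 fail=0; on 'b' 0 → fail=0;  out ∅∪∅=∅
  n7('da'): parent n6 fail=0; on 'a' 0 → fail=1;  out ∅∪∅=∅
  n3('abd'): parent n2 fail=0; on 'd' 0 → fail=6;  out ∅∪∅=∅
  n8('dab'): parent n7 fail=1; on 'b' 1 → fail=2;  out ∅∪∅=∅
  n4('abdb'): parent n3 fail=6; on 'b' 6→0 → fail=0;  out ∅∪∅=∅
  n9('dabb'): parent n8 fail=2; on 'b' 2→0 → fail=0;  out ∅∪∅=∅
  n5('abdbb'): parent n4 fail=0; on 'b' 0 → fail=0;  out {0}∪∅={0}
  n10('dabbd'): parent n9 fail=0; on 'd' 0 → fail=6;  out ∅∪∅=∅
  n11('dabbde'): parent n10 fail=6; on 'e' 6→0 → fail=0;  out {1}∪∅={1}

Run:
i=0 'e': node 0→0
i=1 'e': node 0→0
i=2 'a': node 0→1
i=3 'c': node 1→0 (fail-walked)
i=4 'e': node 0→0
i=5 'c': node 0→0
i=6 'd': node 0→6
i=7 'a': node 6→7
i=8 'b': node 7→8
i=9 'b': node 8→9
i=10 'd': node 9→10
i=11 'e': node 10→11  ** P1@[6:11]
i=12 'a': node 11→1 (fail-walked)
i=13 'b': node 1→2
i=14 'd': node 2→3
i=15 'b': node 3→4
i=16 'b': node 4→5  ** P0@[12:16]
i=17 'd': node 5→6 (fail-walked)
i=18 'a': node 6→7
i=19 'b': node 7→8
i=20 'd': node 8→3 (fail-walked)
i=21 'b': node 3→4
i=22 'b': node 4→5  ** P0@[18:22]
i=23 'd': node 5→6 (fail-walked)
i=24 'a': node 6→7
i=25 'b': node 7→8
i=26 'b': node 8→9
i=27 'd': node 9→10
i=28 'e': node 10→11  ** P1@[23:28]
i=29 'a': node 11→1 (fail-walked)
i=30 'b': node 1→2
i=31 'd': node 2→3
i=32 'b': node 3→4
i=33 'b': node 4→5  ** P0@[29:33]
i=34 'e': node 5→0 (fail-walked)
i=35 'a': node 0→1
i=36 'a': node 1→1 (fail-walked)
i=37 'b': node 1→2
i=38 'd': node 2→3
i=39 'b': node 3→4
i=40 'b': node 4→5  ** P0@[36:40]
i=41 'a': node 5→1 (fail-walked)
i=42 'a': node 1→1 (fail-walked)
i=43 'a': node 1→1 (fail-walked)
i=44 'd': node 1→6 (fail-walked)
i=45 'a': node 6→7
i=46 'b': node 7→8
i=47 'b': node 8→9
i=48 'd': node 9→10
i=49 'e': node 10→11  ** P1@[44:49]
i=50 'a': node 11→1 (fail-walked)
i=51 'b': node 1→2
i=52 'd': node 2→3
i=53 'b': node 3→4
i=54 'b': node 4→5  ** P0@[50:54]
i=55 'e': node 5→0 (fail-walked)
i=56 'c': node 0→0
i=57 'b': node 0→0
i=58 'd': node 0→6
i=59 'a': node 6→7
i=60 'b': node 7→8

Matches: [[11,1],[16,0],[22,0],[28,1],[33,0],[40,0],[49,1],[54,0]]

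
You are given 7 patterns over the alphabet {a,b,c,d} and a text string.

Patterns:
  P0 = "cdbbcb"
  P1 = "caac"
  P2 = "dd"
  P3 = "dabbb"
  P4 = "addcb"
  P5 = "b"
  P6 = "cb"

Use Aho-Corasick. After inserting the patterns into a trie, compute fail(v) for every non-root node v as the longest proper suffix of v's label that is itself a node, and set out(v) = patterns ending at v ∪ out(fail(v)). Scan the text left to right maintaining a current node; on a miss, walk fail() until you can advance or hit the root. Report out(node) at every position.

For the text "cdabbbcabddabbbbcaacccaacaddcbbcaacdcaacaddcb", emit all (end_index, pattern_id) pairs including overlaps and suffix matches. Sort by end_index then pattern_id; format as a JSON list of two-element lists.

Build automaton:
Trie (insert patterns):
  0='ε' goto a→16 b→21 c→1 d→10
  1='c' goto a→7 b→22 d→2
  2='cd' goto b→3
  3='cdb' goto b→4
  4='cdbb' goto c→5
  5='cdbbc' goto b→6
  6='cdbbcb' goto ·  [P0 ends]
  7='ca' goto a→8
  8='caa' goto c→9
  9='caac' goto ·  [P1 ends]
  10='d' goto a→12 d→11
  11='dd' goto ·  [P2 ends]
  12='da' goto b→13
  13='dab' goto b→14
  14='dabb' goto b→15
  15='dabbb' goto ·  [P3 ends]
  16='a' goto d→17
  17='ad' goto d→18
  18='add' goto c→19
  19='addc' goto b→20
  20='addcb' goto ·  [P4 ends]
  21='b' goto ·  [P5 ends]
  22='cb' goto ·  [P6 ends]

Failure links (BFS by depth):
  fail(1) 'c': from fail(0)=0 chase 'c': 0 ⇒ 0;  out=∅∪out(0)=∅
  fail(10) 'd': from fail(0)=0 chase 'd': 0 ⇒ 0;  out=∅∪out(0)=∅
  fail(16) 'a': from fail(0)=0 chase 'a': 0 ⇒ 0;  out=∅∪out(0)=∅
  fail(21) 'b': from fail(0)=0 chase 'b': 0 ⇒ 0;  out={5}∪out(0)={5}
  fail(2) 'cd': from fail(1)=0 chase 'd': 0 ⇒ 10;  out=∅∪out(10)=∅
  fail(7) 'ca': from fail(1)=0 chase 'a': 0 ⇒ 16;  out=∅∪out(16)=∅
  fail(11) 'dd': from fail(10)=0 chase 'd': 0 ⇒ 10;  out={2}∪out(10)={2}
  fail(12) 'da': from fail(10)=0 chase 'a': 0 ⇒ 16;  out=∅∪out(16)=∅
  fail(17) 'ad': from fail(16)=0 chase 'd': 0 ⇒ 10;  out=∅∪out(10)=∅
  fail(22) 'cb': from fail(1)=0 chase 'b': 0 ⇒ 21;  out={6}∪out(21)={5,6}
  fail(3) 'cdb': from fail(2)=10 chase 'b': 10→0 ⇒ 21;  out=∅∪out(21)={5}
  fail(8) 'caa': from fail(7)=16 chase 'a': 16→0 ⇒ 16;  out=∅∪out(16)=∅
  fail(13) 'dab': from fail(12)=16 chase 'b': 16→0 ⇒ 21;  out=∅∪out(21)={5}
  fail(18) 'add': from fail(17)=10 chase 'd': 10 ⇒ 11;  out=∅∪out(11)={2}
  fail(4) 'cdbb': from fail(3)=21 chase 'b': 21→0 ⇒ 21;  out=∅∪out(21)={5}
  fail(9) 'caac': from fail(8)=16 chase 'c': 16→0 ⇒ 1;  out={1}∪out(1)={1}
  fail(14) 'dabb': from fail(13)=21 chase 'b': 21→0 ⇒ 21;  out=∅∪out(21)={5}
  fail(19) 'addc': from fail(18)=11 chase 'c': 11→10→0 ⇒ 1;  out=∅∪out(1)=∅
  fail(5) 'cdbbc': from fail(4)=21 chase 'c': 21→0 ⇒ 1;  out=∅∪out(1)=∅
  fail(15) 'dabbb': from fail(14)=21 chase 'b': 21→0 ⇒ 21;  out={3}∪out(21)={3,5}
  fail(20) 'addcb': from fail(19)=1 chase 'b': 1 ⇒ 22;  out={4}∪out(22)={4,5,6}
  fail(6) 'cdbbcb': from fail(5)=1 chase 'b': 1 ⇒ 22;  out={0}∪out(22)={0,5,6}

Run:
pos 0 'c': at 1
pos 1 'd': at 2
pos 2 'a': at 12 (fail-walked)
pos 3 'b': at 13  emit P5@[3:3]
pos 4 'b': at 14  emit P5@[4:4]
pos 5 'b': at 15  emit P3@[1:5],P5@[5:5]
pos 6 'c': at 1 (fail-walked)
pos 7 'a': at 7
pos 8 'b': at 21 (fail-walked)  emit P5@[8:8]
pos 9 'd': at 10 (fail-walked)
pos 10 'd': at 11  emit P2@[9:10]
pos 11 'a': at 12 (fail-walked)
pos 12 'b': at 13  emit P5@[12:12]
pos 13 'b': at 14  emit P5@[13:13]
pos 14 'b': at 15  emit P3@[10:14],P5@[14:14]
pos 15 'b': at 21 (fail-walked)  emit P5@[15:15]
pos 16 'c': at 1 (fail-walked)
pos 17 'a': at 7
pos 18 'a': at 8
pos 19 'c': at 9  emit P1@[16:19]
pos 20 'c': at 1 (fail-walked)
pos 21 'c': at 1 (fail-walked)
pos 22 'a': at 7
pos 23 'a': at 8
pos 24 'c': at 9  emit P1@[21:24]
pos 25 'a': at 7 (fail-walked)
pos 26 'd': at 17 (fail-walked)
pos 27 'd': at 18  emit P2@[26:27]
pos 28 'c': at 19
pos 29 'b': at 20  emit P4@[25:29],P5@[29:29],P6@[28:29]
pos 30 'b': at 21 (fail-walked)  emit P5@[30:30]
pos 31 'c': at 1 (fail-walked)
pos 32 'a': at 7
pos 33 'a': at 8
pos 34 'c': at 9  emit P1@[31:34]
pos 35 'd': at 2 (fail-walked)
pos 36 'c': at 1 (fail-walked)
pos 37 'a': at 7
pos 38 'a': at 8
pos 39 'c': at 9  emit P1@[36:39]
pos 40 'a': at 7 (fail-walked)
pos 41 'd': at 17 (fail-walked)
pos 42 'd': at 18  emit P2@[41:42]
pos 43 'c': at 19
pos 44 'b': at 20  emit P4@[40:44],P5@[44:44],P6@[43:44]

Result: [[3,5],[4,5],[5,3],[5,5],[8,5],[10,2],[12,5],[13,5],[14,3],[14,5],[15,5],[19,1],[24,1],[27,2],[29,4],[29,5],[29,6],[30,5],[34,1],[39,1],[42,2],[44,4],[44,5],[44,6]]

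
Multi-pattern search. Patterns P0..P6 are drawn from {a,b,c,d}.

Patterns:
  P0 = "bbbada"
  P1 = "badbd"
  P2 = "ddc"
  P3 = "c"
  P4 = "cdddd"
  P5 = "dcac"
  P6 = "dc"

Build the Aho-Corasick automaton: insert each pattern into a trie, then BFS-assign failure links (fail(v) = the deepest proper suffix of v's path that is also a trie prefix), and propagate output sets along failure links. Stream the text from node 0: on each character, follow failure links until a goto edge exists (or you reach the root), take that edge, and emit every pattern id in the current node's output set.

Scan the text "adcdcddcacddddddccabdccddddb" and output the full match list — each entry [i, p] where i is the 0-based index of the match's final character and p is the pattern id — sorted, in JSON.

Build automaton:
Trie nodes:
  n0 'ε': b→1 c→14 d→11
  n1 'b': a→7 b→2
  n2 'bb': b→3
  n3 'bbb': a→4
  n4 'bbba': d→5
  n5 'bbbad': a→6
  n6 'bbbada': ·  [P0 ends]
  n7 'ba': d→8
  n8 'bad': b→9
  n9 'badb': d→10
  n10 'badbd': ·  [P1 ends]
  n11 'd': c→19 d→12
  n12 'dd': c→13
  n13 'ddc': ·  [P2 ends]
  n14 'c': d→15  [P3 ends]
  n15 'cd': d→16
  n16 'cdd': d→17
  n17 'cddd': d→18
  n18 'cdddd': ·  [P4 ends]
  n19 'dc': a→20  [P6 ends]
  n20 'dca': c→21
  n21 'dcac': ·  [P5 ends]

BFS fail/out derivation:
  n1('b'): parent n0 fail=0; on 'b' 0 → fail=0;  out ∅∪∅=∅
  n11('d'): parent n0 fail=0; on 'd' 0 → fail=0;  out ∅∪∅=∅
  n14('c'): parent n0 fail=0; on 'c' 0 → fail=0;  out {3}∪∅={3}
  n2('bb'): parent n1 fail=0; on 'b' 0 → fail=1;  out ∅∪∅=∅
  n7('ba'): parent n1 fail=0; on 'a' 0 → fail=0;  out ∅∪∅=∅
  n12('dd'): parent n11 fail=0; on 'd' 0 → fail=11;  out ∅∪∅=∅
  n15('cd'): parent n14 fail=0; on 'd' 0 → fail=11;  out ∅∪∅=∅
  n19('dc'): parent n11 fail=0; on 'c' 0 → fail=14;  out {6}∪{3}={3,6}
  n3('bbb'): parent n2 fail=1; on 'b' 1 → fail=2;  out ∅∪∅=∅
  n8('bad'): parent n7 fail=0; on 'd' 0 → fail=11;  out ∅∪∅=∅
  n13('ddc'): parent n12 fail=11; on 'c' 11 → fail=19;  out {2}∪{3,6}={2,3,6}
  n16('cdd'): parent n15 fail=11; on 'd' 11 → fail=12;  out ∅∪∅=∅
  n20('dca'): parent n19 fail=14; on 'a' 14→0 → fail=0;  out ∅∪∅=∅
  n4('bbba'): parent n3 fail=2; on 'a' 2→1 → fail=7;  out ∅∪∅=∅
  n9('badb'): parent n8 fail=11; on 'b' 11→0 → fail=1;  out ∅∪∅=∅
  n17('cddd'): parent n16 fail=12; on 'd' 12→11 → fail=12;  out ∅∪∅=∅
  n21('dcac'): parent n20 fail=0; on 'c' 0 → fail=14;  out {5}∪{3}={3,5}
  n5('bbbad'): parent n4 fail=7; on 'd' 7 → fail=8;  out ∅∪∅=∅
  n10('badbd'): parent n9 fail=1; on 'd' 1→0 → fail=11;  out {1}∪∅={1}
  n18('cdddd'): parent n17 fail=12; on 'd' 12→11 → fail=12;  out {4}∪∅={4}
  n6('bbbada'): parent n5 fail=8; on 'a' 8→11→0 → fail=0;  out {0}∪∅={0}

Run:
pos 0 'a': at 0
pos 1 'd': at 11
pos 2 'c': at 19  ** P3@[2:2],P6@[1:2]
pos 3 'd': at 15 ·f
pos 4 'c': at 19 ·f  ** P3@[4:4],P6@[3:4]
pos 5 'd': at 15 ·f
pos 6 'd': at 16
pos 7 'c': at 13 ·f  ** P2@[5:7],P3@[7:7],P6@[6:7]
pos 8 'a': at 20 ·f
pos 9 'c': at 21  ** P3@[9:9],P5@[6:9]
pos 10 'd': at 15 ·f
pos 11 'd': at 16
pos 12 'd': at 17
pos 13 'd': at 18  ** P4@[9:13]
pos 14 'd': at 12 ·f
pos 15 'd': at 12 ·f
pos 16 'c': at 13  ** P2@[14:16],P3@[16:16],P6@[15:16]
pos 17 'c': at 14 ·f  ** P3@[17:17]
pos 18 'a': at 0 ·f
pos 19 'b': at 1
pos 20 'd': at 11 ·f
pos 21 'c': at 19  ** P3@[21:21],P6@[20:21]
pos 22 'c': at 14 ·f  ** P3@[22:22]
pos 23 'd': at 15
pos 24 'd': at 16
pos 25 'd': at 17
pos 26 'd': at 18  ** P4@[22:26]
pos 27 'b': at 1 ·f

Matches: [[2,3],[2,6],[4,3],[4,6],[7,2],[7,3],[7,6],[9,3],[9,5],[13,4],[16,2],[16,3],[16,6],[17,3],[21,3],[21,6],[22,3],[26,4]]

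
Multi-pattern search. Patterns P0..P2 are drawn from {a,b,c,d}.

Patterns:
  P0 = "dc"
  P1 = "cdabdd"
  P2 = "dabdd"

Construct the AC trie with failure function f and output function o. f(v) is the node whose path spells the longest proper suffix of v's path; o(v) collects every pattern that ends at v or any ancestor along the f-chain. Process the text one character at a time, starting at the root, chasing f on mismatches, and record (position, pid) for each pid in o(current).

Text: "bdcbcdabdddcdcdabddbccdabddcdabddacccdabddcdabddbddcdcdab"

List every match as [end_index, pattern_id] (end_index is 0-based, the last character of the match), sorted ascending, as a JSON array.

Build automaton:
Trie nodes:
  0='ε' goto c→3 d→1
  1='d' goto a→9 c→2
  2='dc' goto ·  ←P0
  3='c' goto d→4
  4='cd' goto a→5
  5='cda' goto b→6
  6='cdab' goto d→7
  7='cdabd' goto d→8
  8='cdabdd' goto ·  ←P1
  9='da' goto b→10
  10='dab' goto d→11
  11='dabd' goto d→12
  12='dabdd' goto ·  ←P2

Failure links (BFS by depth):
  fail(1) 'd': from fail(0)=0 chase 'd': 0 ⇒ 0;  out=∅∪out(0)=∅
  fail(3) 'c': from fail(0)=0 chase 'c': 0 ⇒ 0;  out=∅∪out(0)=∅
  fail(2) 'dc': from fail(1)=0 chase 'c': 0 ⇒ 3;  out={0}∪out(3)={0}
  fail(4) 'cd': from fail(3)=0 chase 'd': 0 ⇒ 1;  out=∅∪out(1)=∅
  fail(9) 'da': from fail(1)=0 chase 'a': 0 ⇒ 0;  out=∅∪out(0)=∅
  fail(5) 'cda': from fail(4)=1 chase 'a': 1 ⇒ 9;  out=∅∪out(9)=∅
  fail(10) 'dab': from fail(9)=0 chase 'b': 0 ⇒ 0;  out=∅∪out(0)=∅
  fail(6) 'cdab': from fail(5)=9 chase 'b': 9 ⇒ 10;  out=∅∪out(10)=∅
  fail(11) 'dabd': from fail(10)=0 chase 'd': 0 ⇒ 1;  out=∅∪out(1)=∅
  fail(7) 'cdabd': from fail(6)=10 chase 'd': 10 ⇒ 11;  out=∅∪out(11)=∅
  fail(12) 'dabdd': from fail(11)=1 chase 'd': 1→0 ⇒ 1;  out={2}∪out(1)={2}
  fail(8) 'cdabdd': from fail(7)=11 chase 'd': 11 ⇒ 12;  out={1}∪out(12)={1,2}

Scan:
[0] read 'b'  n0⇒n0
[1] read 'd'  n0⇒n1
[2] read 'c'  n1⇒n2  → match P0@[1:2]
[3] read 'b'  n2⇒n0 (fail-walked)
[4] read 'c'  n0⇒n3
[5] read 'd'  n3⇒n4
[6] read 'a'  n4⇒n5
[7] read 'b'  n5⇒n6
[8] read 'd'  n6⇒n7
[9] read 'd'  n7⇒n8  → match P1@[4:9],P2@[5:9]
[10] read 'd'  n8⇒n1 (fail-walked)
[11] read 'c'  n1⇒n2  → match P0@[10:11]
[12] read 'd'  n2⇒n4 (fail-walked)
[13] read 'c'  n4⇒n2 (fail-walked)  → match P0@[12:13]
[14] read 'd'  n2⇒n4 (fail-walked)
[15] read 'a'  n4⇒n5
[16] read 'b'  n5⇒n6
[17] read 'd'  n6⇒n7
[18] read 'd'  n7⇒n8  → match P1@[13:18],P2@[14:18]
[19] read 'b'  n8⇒n0 (fail-walked)
[20] read 'c'  n0⇒n3
[21] read 'c'  n3⇒n3 (fail-walked)
[22] read 'd'  n3⇒n4
[23] read 'a'  n4⇒n5
[24] read 'b'  n5⇒n6
[25] read 'd'  n6⇒n7
[26] read 'd'  n7⇒n8  → match P1@[21:26],P2@[22:26]
[27] read 'c'  n8⇒n2 (fail-walked)  → match P0@[26:27]
[28] read 'd'  n2⇒n4 (fail-walked)
[29] read 'a'  n4⇒n5
[30] read 'b'  n5⇒n6
[31] read 'd'  n6⇒n7
[32] read 'd'  n7⇒n8  → match P1@[27:32],P2@[28:32]
[33] read 'a'  n8⇒n9 (fail-walked)
[34] read 'c'  n9⇒n3 (fail-walked)
[35] read 'c'  n3⇒n3 (fail-walked)
[36] read 'c'  n3⇒n3 (fail-walked)
[37] read 'd'  n3⇒n4
[38] read 'a'  n4⇒n5
[39] read 'b'  n5⇒n6
[40] read 'd'  n6⇒n7
[41] read 'd'  n7⇒n8  → match P1@[36:41],P2@[37:41]
[42] read 'c'  n8⇒n2 (fail-walked)  → match P0@[41:42]
[43] read 'd'  n2⇒n4 (fail-walked)
[44] read 'a'  n4⇒n5
[45] read 'b'  n5⇒n6
[46] read 'd'  n6⇒n7
[47] read 'd'  n7⇒n8  → match P1@[42:47],P2@[43:47]
[48] read 'b'  n8⇒n0 (fail-walked)
[49] read 'd'  n0⇒n1
[50] read 'd'  n1⇒n1 (fail-walked)
[51] read 'c'  n1⇒n2  → match P0@[50:51]
[52] read 'd'  n2⇒n4 (fail-walked)
[53] read 'c'  n4⇒n2 (fail-walked)  → match P0@[52:53]
[54] read 'd'  n2⇒n4 (fail-walked)
[55] read 'a'  n4⇒n5
[56] read 'b'  n5⇒n6

All matches (sorted): [[2,0],[9,1],[9,2],[11,0],[13,0],[18,1],[18,2],[26,1],[26,2],[27,0],[32,1],[32,2],[41,1],[41,2],[42,0],[47,1],[47,2],[51,0],[53,0]]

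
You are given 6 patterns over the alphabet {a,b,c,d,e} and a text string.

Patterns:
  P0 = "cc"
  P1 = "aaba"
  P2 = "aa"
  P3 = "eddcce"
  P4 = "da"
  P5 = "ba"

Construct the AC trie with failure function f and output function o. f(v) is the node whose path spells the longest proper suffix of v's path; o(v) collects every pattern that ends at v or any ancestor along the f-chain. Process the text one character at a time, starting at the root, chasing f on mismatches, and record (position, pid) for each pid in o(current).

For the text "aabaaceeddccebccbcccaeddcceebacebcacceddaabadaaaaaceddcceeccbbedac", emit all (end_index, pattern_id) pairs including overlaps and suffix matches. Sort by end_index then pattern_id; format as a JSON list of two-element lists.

Build:
Trie (insert patterns):
  n0 'ε': a→3 b→15 c→1 d→13 e→7
  n1 'c': c→2
  n2 'cc': ·  ←P0
  n3 'a': a→4
  n4 'aa': b→5  ←P2
  n5 'aab': a→6
  n6 'aaba': ·  ←P1
  n7 'e': d→8
  n8 'ed': d→9
  n9 'edd': c→10
  n10 'eddc': c→11
  n11 'eddcc': e→12
  n12 'eddcce': ·  ←P3
  n13 'd': a→14
  n14 'da': ·  ←P4
  n15 'b': a→16
  n16 'ba': ·  ←P5

BFS fail/out derivation:
  fail(1) 'c': from fail(0)=0 chase 'c': 0 ⇒ 0;  out=∅∪out(0)=∅
  fail(3) 'a': from fail(0)=0 chase 'a': 0 ⇒ 0;  out=∅∪out(0)=∅
  fail(7) 'e': from fail(0)=0 chase 'e': 0 ⇒ 0;  out=∅∪out(0)=∅
  fail(13) 'd': from fail(0)=0 chase 'd': 0 ⇒ 0;  out=∅∪out(0)=∅
  fail(15) 'b': from fail(0)=0 chase 'b': 0 ⇒ 0;  out=∅∪out(0)=∅
  fail(2) 'cc': from fail(1)=0 chase 'c': 0 ⇒ 1;  out={0}∪out(1)={0}
  fail(4) 'aa': from fail(3)=0 chase 'a': 0 ⇒ 3;  out={2}∪out(3)={2}
  fail(8) 'ed': from fail(7)=0 chase 'd': 0 ⇒ 13;  out=∅∪out(13)=∅
  fail(14) 'da': from fail(13)=0 chase 'a': 0 ⇒ 3;  out={4}∪out(3)={4}
  fail(16) 'ba': from fail(15)=0 chase 'a': 0 ⇒ 3;  out={5}∪out(3)={5}
  fail(5) 'aab': from fail(4)=3 chase 'b': 3→0 ⇒ 15;  out=∅∪out(15)=∅
  fail(9) 'edd': from fail(8)=13 chase 'd': 13→0 ⇒ 13;  out=∅∪out(13)=∅
  fail(6) 'aaba': from fail(5)=15 chase 'a': 15 ⇒ 16;  out={1}∪out(16)={1,5}
  fail(10) 'eddc': from fail(9)=13 chase 'c': 13→0 ⇒ 1;  out=∅∪out(1)=∅
  fail(11) 'eddcc': from fail(10)=1 chase 'c': 1 ⇒ 2;  out=∅∪out(2)={0}
  fail(12) 'eddcce': from fail(11)=2 chase 'e': 2→1→0 ⇒ 7;  out={3}∪out(7)={3}

Text stream:
i=0 'a': node 0→3
i=1 'a': node 3→4  ** P2@[0:1]
i=2 'b': node 4→5
i=3 'a': node 5→6  ** P1@[0:3],P5@[2:3]
i=4 'a': node 6→4 (via fail)  ** P2@[3:4]
i=5 'c': node 4→1 (via fail)
i=6 'e': node 1→7 (via fail)
i=7 'e': node 7→7 (via fail)
i=8 'd': node 7→8
i=9 'd': node 8→9
i=10 'c': node 9→10
i=11 'c': node 10→11  ** P0@[10:11]
i=12 'e': node 11→12  ** P3@[7:12]
i=13 'b': node 12→15 (via fail)
i=14 'c': node 15→1 (via fail)
i=15 'c': node 1→2  ** P0@[14:15]
i=16 'b': node 2→15 (via fail)
i=17 'c': node 15→1 (via fail)
i=18 'c': node 1→2  ** P0@[17:18]
i=19 'c': node 2→2 (via fail)  ** P0@[18:19]
i=20 'a': node 2→3 (via fail)
i=21 'e': node 3→7 (via fail)
i=22 'd': node 7→8
i=23 'd': node 8→9
i=24 'c': node 9→10
i=25 'c': node 10→11  ** P0@[24:25]
i=26 'e': node 11→12  ** P3@[21:26]
i=27 'e': node 12→7 (via fail)
i=28 'b': node 7→15 (via fail)
i=29 'a': node 15→16  ** P5@[28:29]
i=30 'c': node 16→1 (via fail)
i=31 'e': node 1→7 (via fail)
i=32 'b': node 7→15 (via fail)
i=33 'c': node 15→1 (via fail)
i=34 'a': node 1→3 (via fail)
i=35 'c': node 3→1 (via fail)
i=36 'c': node 1→2  ** P0@[35:36]
i=37 'e': node 2→7 (via fail)
i=38 'd': node 7→8
i=39 'd': node 8→9
i=40 'a': node 9→14 (via fail)  ** P4@[39:40]
i=41 'a': node 14→4 (via fail)  ** P2@[40:41]
i=42 'b': node 4→5
i=43 'a': node 5→6  ** P1@[40:43],P5@[42:43]
i=44 'd': node 6→13 (via fail)
i=45 'a': node 13→14  ** P4@[44:45]
i=46 'a': node 14→4 (via fail)  ** P2@[45:46]
i=47 'a': node 4→4 (via fail)  ** P2@[46:47]
i=48 'a': node 4→4 (via fail)  ** P2@[47:48]
i=49 'a': node 4→4 (via fail)  ** P2@[48:49]
i=50 'c': node 4→1 (via fail)
i=51 'e': node 1→7 (via fail)
i=52 'd': node 7→8
i=53 'd': node 8→9
i=54 'c': node 9→10
i=55 'c': node 10→11  ** P0@[54:55]
i=56 'e': node 11→12  ** P3@[51:56]
i=57 'e': node 12→7 (via fail)
i=58 'c': node 7→1 (via fail)
i=59 'c': node 1→2  ** P0@[58:59]
i=60 'b': node 2→15 (via fail)
i=61 'b': node 15→15 (via fail)
i=62 'e': node 15→7 (via fail)
i=63 'd': node 7→8
i=64 'a': node 8→14 (via fail)  ** P4@[63:64]
i=65 'c': node 14→1 (via fail)

Matches: [[1,2],[3,1],[3,5],[4,2],[11,0],[12,3],[15,0],[18,0],[19,0],[25,0],[26,3],[29,5],[36,0],[40,4],[41,2],[43,1],[43,5],[45,4],[46,2],[47,2],[48,2],[49,2],[55,0],[56,3],[59,0],[64,4]]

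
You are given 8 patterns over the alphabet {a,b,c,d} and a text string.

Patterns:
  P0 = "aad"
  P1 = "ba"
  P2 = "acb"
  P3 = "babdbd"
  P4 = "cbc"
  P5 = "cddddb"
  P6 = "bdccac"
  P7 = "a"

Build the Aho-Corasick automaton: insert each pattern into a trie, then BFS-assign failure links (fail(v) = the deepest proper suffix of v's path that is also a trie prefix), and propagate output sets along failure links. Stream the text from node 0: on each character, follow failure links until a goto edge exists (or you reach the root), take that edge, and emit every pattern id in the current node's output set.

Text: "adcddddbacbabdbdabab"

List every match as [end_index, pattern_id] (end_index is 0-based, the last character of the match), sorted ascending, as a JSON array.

Build automaton:
Trie (insert patterns):
  0='ε' goto a→1 b→4 c→12
  1='a' goto a→2 c→6  [P7 ends]
  2='aa' goto d→3
  3='aad' goto ·  [P0 ends]
  4='b' goto a→5 d→20
  5='ba' goto b→8  [P1 ends]
  6='ac' goto b→7
  7='acb' goto ·  [P2 ends]
  8='bab' goto d→9
  9='babd' goto b→10
  10='babdb' goto d→11
  11='babdbd' goto ·  [P3 ends]
  12='c' goto b→13 d→15
  13='cb' goto c→14
  14='cbc' goto ·  [P4 ends]
  15='cd' goto d→16
  16='cdd' goto d→17
  17='cddd' goto d→18
  18='cdddd' goto b→19
  19='cddddb' goto ·  [P5 ends]
  20='bd' goto c→21
  21='bdc' goto c→22
  22='bdcc' goto a→23
  23='bdcca' goto c→24
  24='bdccac' goto ·  [P6 ends]

BFS fail/out derivation:
  n1('a'): parent n0 fail=0; on 'a' 0 → fail=0;  out {7}∪∅={7}
  n4('b'): parent n0 fail=0; on 'b' 0 → fail=0;  out ∅∪∅=∅
  n12('c'): parent n0 fail=0; on 'c' 0 → fail=0;  out ∅∪∅=∅
  n2('aa'): parent n1 fail=0; on 'a' 0 → fail=1;  out ∅∪{7}={7}
  n5('ba'): parent n4 fail=0; on 'a' 0 → fail=1;  out {1}∪{7}={1,7}
  n6('ac'): parent n1 fail=0; on 'c' 0 → fail=12;  out ∅∪∅=∅
  n13('cb'): parent n12 fail=0; on 'b' 0 → fail=4;  out ∅∪∅=∅
  n15('cd'): parent n12 fail=0; on 'd' 0 → fail=0;  out ∅∪∅=∅
  n20('bd'): parent n4 fail=0; on 'd' 0 → fail=0;  out ∅∪∅=∅
  n3('aad'): parent n2 fail=1; on 'd' 1→0 → fail=0;  out {0}∪∅={0}
  n7('acb'): parent n6 fail=12; on 'b' 12 → fail=13;  out {2}∪∅={2}
  n8('bab'): parent n5 fail=1; on 'b' 1→0 → fail=4;  out ∅∪∅=∅
  n14('cbc'): parent n13 fail=4; on 'c' 4→0 → fail=12;  out {4}∪∅={4}
  n16('cdd'): parent n15 fail=0; on 'd' 0 → fail=0;  out ∅∪∅=∅
  n21('bdc'): parent n20 fail=0; on 'c' 0 → fail=12;  out ∅∪∅=∅
  n9('babd'): parent n8 fail=4; on 'd' 4 → fail=20;  out ∅∪∅=∅
  n17('cddd'): parent n16 fail=0; on 'd' 0 → fail=0;  out ∅∪∅=∅
  n22('bdcc'): parent n21 fail=12; on 'c' 12→0 → fail=12;  out ∅∪∅=∅
  n10('babdb'): parent n9 fail=20; on 'b' 20→0 → fail=4;  out ∅∪∅=∅
  n18('cdddd'): parent n17 fail=0; on 'd' 0 → fail=0;  out ∅∪∅=∅
  n23('bdcca'): parent n22 fail=12; on 'a' 12→0 → fail=1;  out ∅∪{7}={7}
  n11('babdbd'): parent n10 fail=4; on 'd' 4 → fail=20;  out {3}∪∅={3}
  n19('cddddb'): parent n18 fail=0; on 'b' 0 → fail=4;  out {5}∪∅={5}
  n24('bdccac'): parent n23 fail=1; on 'c' 1 → fail=6;  out {6}∪∅={6}

Text stream:
i=0 'a': node 0→1  emit P7@[0:0]
i=1 'd': node 1→0 (via fail)
i=2 'c': node 0→12
i=3 'd': node 12→15
i=4 'd': node 15→16
i=5 'd': node 16→17
i=6 'd': node 17→18
i=7 'b': node 18→19  emit P5@[2:7]
i=8 'a': node 19→5 (via fail)  emit P1@[7:8],P7@[8:8]
i=9 'c': node 5→6 (via fail)
i=10 'b': node 6→7  emit P2@[8:10]
i=11 'a': node 7→5 (via fail)  emit P1@[10:11],P7@[11:11]
i=12 'b': node 5→8
i=13 'd': node 8→9
i=14 'b': node 9→10
i=15 'd': node 10→11  emit P3@[10:15]
i=16 'a': node 11→1 (via fail)  emit P7@[16:16]
i=17 'b': node 1→4 (via fail)
i=18 'a': node 4→5  emit P1@[17:18],P7@[18:18]
i=19 'b': node 5→8

Matches: [[0,7],[7,5],[8,1],[8,7],[10,2],[11,1],[11,7],[15,3],[16,7],[18,1],[18,7]]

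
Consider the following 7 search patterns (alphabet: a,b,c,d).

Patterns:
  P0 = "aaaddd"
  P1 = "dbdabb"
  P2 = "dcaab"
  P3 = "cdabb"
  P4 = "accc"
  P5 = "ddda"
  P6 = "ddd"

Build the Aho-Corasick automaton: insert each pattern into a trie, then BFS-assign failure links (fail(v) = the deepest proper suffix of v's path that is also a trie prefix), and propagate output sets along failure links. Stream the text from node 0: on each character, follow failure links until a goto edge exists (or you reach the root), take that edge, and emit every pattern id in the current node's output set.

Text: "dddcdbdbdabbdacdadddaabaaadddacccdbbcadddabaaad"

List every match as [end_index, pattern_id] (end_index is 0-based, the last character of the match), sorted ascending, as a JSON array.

Build automaton:
Trie (insert patterns):
  n0 'ε': a→1 c→17 d→7
  n1 'a': a→2 c→22
  n2 'aa': a→3
  n3 'aaa': d→4
  n4 'aaad': d→5
  n5 'aaadd': d→6
  n6 'aaaddd': ·  ←P0
  n7 'd': b→8 c→13 d→25
  n8 'db': d→9
  n9 'dbd': a→10
  n10 'dbda': b→11
  n11 'dbdab': b→12
  n12 'dbdabb': ·  ←P1
  n13 'dc': a→14
  n14 'dca': a→15
  n15 'dcaa': b→16
  n16 'dcaab': ·  ←P2
  n17 'c': d→18
  n18 'cd': a→19
  n19 'cda': b→20
  n20 'cdab': b→21
  n21 'cdabb': ·  ←P3
  n22 'ac': c→23
  n23 'acc': c→24
  n24 'accc': ·  ←P4
  n25 'dd': d→26
  n26 'ddd': a→27  ←P6
  n27 'ddda': ·  ←P5

Failure links (BFS by depth):
  fail(1) 'a': from fail(0)=0 chase 'a': 0 ⇒ 0;  out=∅∪out(0)=∅
  fail(7) 'd': from fail(0)=0 chase 'd': 0 ⇒ 0;  out=∅∪out(0)=∅
  fail(17) 'c': from fail(0)=0 chase 'c': 0 ⇒ 0;  out=∅∪out(0)=∅
  fail(2) 'aa': from fail(1)=0 chase 'a': 0 ⇒ 1;  out=∅∪out(1)=∅
  fail(8) 'db': from fail(7)=0 chase 'b': 0 ⇒ 0;  out=∅∪out(0)=∅
  fail(13) 'dc': from fail(7)=0 chase 'c': 0 ⇒ 17;  out=∅∪out(17)=∅
  fail(18) 'cd': from fail(17)=0 chase 'd': 0 ⇒ 7;  out=∅∪out(7)=∅
  fail(22) 'ac': from fail(1)=0 chase 'c': 0 ⇒ 17;  out=∅∪out(17)=∅
  fail(25) 'dd': from fail(7)=0 chase 'd': 0 ⇒ 7;  out=∅∪out(7)=∅
  fail(3) 'aaa': from fail(2)=1 chase 'a': 1 ⇒ 2;  out=∅∪out(2)=∅
  fail(9) 'dbd': from fail(8)=0 chase 'd': 0 ⇒ 7;  out=∅∪out(7)=∅
  fail(14) 'dca': from fail(13)=17 chase 'a': 17→0 ⇒ 1;  out=∅∪out(1)=∅
  fail(19) 'cda': from fail(18)=7 chase 'a': 7→0 ⇒ 1;  out=∅∪out(1)=∅
  fail(23) 'acc': from fail(22)=17 chase 'c': 17→0 ⇒ 17;  out=∅∪out(17)=∅
  fail(26) 'ddd': from fail(25)=7 chase 'd': 7 ⇒ 25;  out={6}∪out(25)={6}
  fail(4) 'aaad': from fail(3)=2 chase 'd': 2→1→0 ⇒ 7;  out=∅∪out(7)=∅
  fail(10) 'dbda': from fail(9)=7 chase 'a': 7→0 ⇒ 1;  out=∅∪out(1)=∅
  fail(15) 'dcaa': from fail(14)=1 chase 'a': 1 ⇒ 2;  out=∅∪out(2)=∅
  fail(20) 'cdab': from fail(19)=1 chase 'b': 1→0 ⇒ 0;  out=∅∪out(0)=∅
  fail(24) 'accc': from fail(23)=17 chase 'c': 17→0 ⇒ 17;  out={4}∪out(17)={4}
  fail(27) 'ddda': from fail(26)=25 chase 'a': 25→7→0 ⇒ 1;  out={5}∪out(1)={5}
  fail(5) 'aaadd': from fail(4)=7 chase 'd': 7 ⇒ 25;  out=∅∪out(25)=∅
  fail(11) 'dbdab': from fail(10)=1 chase 'b': 1→0 ⇒ 0;  out=∅∪out(0)=∅
  fail(16) 'dcaab': from fail(15)=2 chase 'b': 2→1→0 ⇒ 0;  out={2}∪out(0)={2}
  fail(21) 'cdabb': from fail(20)=0 chase 'b': 0 ⇒ 0;  out={3}∪out(0)={3}
  fail(6) 'aaaddd': from fail(5)=25 chase 'd': 25 ⇒ 26;  out={0}∪out(26)={0,6}
  fail(12) 'dbdabb': from fail(11)=0 chase 'b': 0 ⇒ 0;  out={1}∪out(0)={1}

Run:
[0] read 'd'  n0⇒n7
[1] read 'd'  n7⇒n25
[2] read 'd'  n25⇒n26  → match P6@[0:2]
[3] read 'c'  n26⇒n13 ·f
[4] read 'd'  n13⇒n18 ·f
[5] read 'b'  n18⇒n8 ·f
[6] read 'd'  n8⇒n9
[7] read 'b'  n9⇒n8 ·f
[8] read 'd'  n8⇒n9
[9] read 'a'  n9⇒n10
[10] read 'b'  n10⇒n11
[11] read 'b'  n11⇒n12  → match P1@[6:11]
[12] read 'd'  n12⇒n7 ·f
[13] read 'a'  n7⇒n1 ·f
[14] read 'c'  n1⇒n22
[15] read 'd'  n22⇒n18 ·f
[16] read 'a'  n18⇒n19
[17] read 'd'  n19⇒n7 ·f
[18] read 'd'  n7⇒n25
[19] read 'd'  n25⇒n26  → match P6@[17:19]
[20] read 'a'  n26⇒n27  → match P5@[17:20]
[21] read 'a'  n27⇒n2 ·f
[22] read 'b'  n2⇒n0 ·f
[23] read 'a'  n0⇒n1
[24] read 'a'  n1⇒n2
[25] read 'a'  n2⇒n3
[26] read 'd'  n3⇒n4
[27] read 'd'  n4⇒n5
[28] read 'd'  n5⇒n6  → match P0@[23:28],P6@[26:28]
[29] read 'a'  n6⇒n27 ·f  → match P5@[26:29]
[30] read 'c'  n27⇒n22 ·f
[31] read 'c'  n22⇒n23
[32] read 'c'  n23⇒n24  → match P4@[29:32]
[33] read 'd'  n24⇒n18 ·f
[34] read 'b'  n18⇒n8 ·f
[35] read 'b'  n8⇒n0 ·f
[36] read 'c'  n0⇒n17
[37] read 'a'  n17⇒n1 ·f
[38] read 'd'  n1⇒n7 ·f
[39] read 'd'  n7⇒n25
[40] read 'd'  n25⇒n26  → match P6@[38:40]
[41] read 'a'  n26⇒n27  → match P5@[38:41]
[42] read 'b'  n27⇒n0 ·f
[43] read 'a'  n0⇒n1
[44] read 'a'  n1⇒n2
[45] read 'a'  n2⇒n3
[46] read 'd'  n3⇒n4

Result: [[2,6],[11,1],[19,6],[20,5],[28,0],[28,6],[29,5],[32,4],[40,6],[41,5]]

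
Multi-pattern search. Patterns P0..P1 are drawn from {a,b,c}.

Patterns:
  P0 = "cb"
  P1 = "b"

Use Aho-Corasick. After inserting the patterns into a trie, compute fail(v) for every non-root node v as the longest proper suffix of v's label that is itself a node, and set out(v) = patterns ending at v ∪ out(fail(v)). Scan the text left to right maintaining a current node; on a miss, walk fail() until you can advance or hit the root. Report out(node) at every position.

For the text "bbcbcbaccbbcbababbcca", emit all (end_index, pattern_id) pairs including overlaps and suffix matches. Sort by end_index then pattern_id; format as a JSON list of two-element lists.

Construct AC machine:
Trie (insert patterns):
  0='ε' goto b→3 c→1
  1='c' goto b→2
  2='cb' goto ·  ←P0
  3='b' goto ·  ←P1

Failure links (BFS by depth):
  n1('c'): parent n0 fail=0; on 'c' 0 → fail=0;  out ∅∪∅=∅
  n3('b'): parent n0 fail=0; on 'b' 0 → fail=0;  out {1}∪∅={1}
  n2('cb'): parent n1 fail=0; on 'b' 0 → fail=3;  out {0}∪{1}={0,1}

Scan:
[0] read 'b'  n0⇒n3  ** P1@[0:0]
[1] read 'b'  n3⇒n3 (via fail)  ** P1@[1:1]
[2] read 'c'  n3⇒n1 (via fail)
[3] read 'b'  n1⇒n2  ** P0@[2:3],P1@[3:3]
[4] read 'c'  n2⇒n1 (via fail)
[5] read 'b'  n1⇒n2  ** P0@[4:5],P1@[5:5]
[6] read 'a'  n2⇒n0 (via fail)
[7] read 'c'  n0⇒n1
[8] read 'c'  n1⇒n1 (via fail)
[9] read 'b'  n1⇒n2  ** P0@[8:9],P1@[9:9]
[10] read 'b'  n2⇒n3 (via fail)  ** P1@[10:10]
[11] read 'c'  n3⇒n1 (via fail)
[12] read 'b'  n1⇒n2  ** P0@[11:12],P1@[12:12]
[13] read 'a'  n2⇒n0 (via fail)
[14] read 'b'  n0⇒n3  ** P1@[14:14]
[15] read 'a'  n3⇒n0 (via fail)
[16] read 'b'  n0⇒n3  ** P1@[16:16]
[17] read 'b'  n3⇒n3 (via fail)  ** P1@[17:17]
[18] read 'c'  n3⇒n1 (via fail)
[19] read 'c'  n1⇒n1 (via fail)
[20] read 'a'  n1⇒n0 (via fail)

All matches (sorted): [[0,1],[1,1],[3,0],[3,1],[5,0],[5,1],[9,0],[9,1],[10,1],[12,0],[12,1],[14,1],[16,1],[17,1]]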